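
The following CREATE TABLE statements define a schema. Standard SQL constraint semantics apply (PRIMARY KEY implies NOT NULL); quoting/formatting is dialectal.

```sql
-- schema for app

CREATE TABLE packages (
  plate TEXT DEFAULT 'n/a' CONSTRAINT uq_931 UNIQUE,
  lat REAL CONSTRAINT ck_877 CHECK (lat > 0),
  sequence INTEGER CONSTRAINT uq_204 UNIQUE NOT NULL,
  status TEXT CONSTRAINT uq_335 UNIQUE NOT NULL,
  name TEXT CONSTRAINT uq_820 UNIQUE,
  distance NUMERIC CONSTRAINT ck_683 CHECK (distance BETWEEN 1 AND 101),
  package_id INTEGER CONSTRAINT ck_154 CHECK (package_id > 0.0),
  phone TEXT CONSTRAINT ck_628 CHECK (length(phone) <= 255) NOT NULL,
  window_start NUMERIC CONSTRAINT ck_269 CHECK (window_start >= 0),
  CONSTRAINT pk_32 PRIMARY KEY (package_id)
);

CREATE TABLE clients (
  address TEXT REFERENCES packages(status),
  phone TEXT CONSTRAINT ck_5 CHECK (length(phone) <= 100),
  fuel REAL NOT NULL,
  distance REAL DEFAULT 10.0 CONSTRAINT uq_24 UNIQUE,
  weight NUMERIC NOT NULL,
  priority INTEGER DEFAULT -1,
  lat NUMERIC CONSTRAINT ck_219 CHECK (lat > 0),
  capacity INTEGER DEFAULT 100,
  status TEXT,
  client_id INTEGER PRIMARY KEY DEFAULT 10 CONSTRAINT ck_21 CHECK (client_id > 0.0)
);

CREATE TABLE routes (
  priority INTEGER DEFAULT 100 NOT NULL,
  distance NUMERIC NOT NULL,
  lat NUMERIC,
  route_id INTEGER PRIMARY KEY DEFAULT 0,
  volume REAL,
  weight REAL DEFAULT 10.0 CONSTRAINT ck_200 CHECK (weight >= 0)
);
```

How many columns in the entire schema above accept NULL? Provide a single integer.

15

packages: 5 nullable (plate, lat, name, distance, window_start — PK (package_id) and explicit NOT NULL columns excluded).
clients: 7 nullable (address, phone, distance, priority, lat, capacity, status — PK (client_id) and explicit NOT NULL columns excluded).
routes: 3 nullable (lat, volume, weight — PK (route_id) and explicit NOT NULL columns excluded).
Total: 5 + 7 + 3 = 15.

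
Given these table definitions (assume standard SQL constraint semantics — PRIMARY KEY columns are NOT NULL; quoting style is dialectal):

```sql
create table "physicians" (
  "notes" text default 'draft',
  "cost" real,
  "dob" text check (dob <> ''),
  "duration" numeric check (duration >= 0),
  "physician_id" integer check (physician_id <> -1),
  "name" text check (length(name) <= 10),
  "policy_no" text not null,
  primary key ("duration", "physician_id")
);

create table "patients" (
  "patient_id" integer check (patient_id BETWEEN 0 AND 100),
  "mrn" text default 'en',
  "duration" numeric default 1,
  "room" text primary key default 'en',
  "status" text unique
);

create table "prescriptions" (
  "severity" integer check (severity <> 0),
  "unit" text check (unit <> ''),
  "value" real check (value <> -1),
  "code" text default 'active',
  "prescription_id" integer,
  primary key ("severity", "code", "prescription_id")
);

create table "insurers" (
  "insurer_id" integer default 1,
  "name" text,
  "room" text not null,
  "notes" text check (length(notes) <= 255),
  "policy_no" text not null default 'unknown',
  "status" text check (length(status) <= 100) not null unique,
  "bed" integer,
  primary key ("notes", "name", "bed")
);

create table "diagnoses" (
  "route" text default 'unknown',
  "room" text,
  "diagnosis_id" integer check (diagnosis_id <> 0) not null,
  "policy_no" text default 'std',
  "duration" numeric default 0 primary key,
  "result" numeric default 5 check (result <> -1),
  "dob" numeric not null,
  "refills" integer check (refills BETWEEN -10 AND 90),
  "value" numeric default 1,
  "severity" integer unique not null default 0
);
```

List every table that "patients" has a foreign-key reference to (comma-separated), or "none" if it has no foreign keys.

none

No column in patients has a REFERENCES clause.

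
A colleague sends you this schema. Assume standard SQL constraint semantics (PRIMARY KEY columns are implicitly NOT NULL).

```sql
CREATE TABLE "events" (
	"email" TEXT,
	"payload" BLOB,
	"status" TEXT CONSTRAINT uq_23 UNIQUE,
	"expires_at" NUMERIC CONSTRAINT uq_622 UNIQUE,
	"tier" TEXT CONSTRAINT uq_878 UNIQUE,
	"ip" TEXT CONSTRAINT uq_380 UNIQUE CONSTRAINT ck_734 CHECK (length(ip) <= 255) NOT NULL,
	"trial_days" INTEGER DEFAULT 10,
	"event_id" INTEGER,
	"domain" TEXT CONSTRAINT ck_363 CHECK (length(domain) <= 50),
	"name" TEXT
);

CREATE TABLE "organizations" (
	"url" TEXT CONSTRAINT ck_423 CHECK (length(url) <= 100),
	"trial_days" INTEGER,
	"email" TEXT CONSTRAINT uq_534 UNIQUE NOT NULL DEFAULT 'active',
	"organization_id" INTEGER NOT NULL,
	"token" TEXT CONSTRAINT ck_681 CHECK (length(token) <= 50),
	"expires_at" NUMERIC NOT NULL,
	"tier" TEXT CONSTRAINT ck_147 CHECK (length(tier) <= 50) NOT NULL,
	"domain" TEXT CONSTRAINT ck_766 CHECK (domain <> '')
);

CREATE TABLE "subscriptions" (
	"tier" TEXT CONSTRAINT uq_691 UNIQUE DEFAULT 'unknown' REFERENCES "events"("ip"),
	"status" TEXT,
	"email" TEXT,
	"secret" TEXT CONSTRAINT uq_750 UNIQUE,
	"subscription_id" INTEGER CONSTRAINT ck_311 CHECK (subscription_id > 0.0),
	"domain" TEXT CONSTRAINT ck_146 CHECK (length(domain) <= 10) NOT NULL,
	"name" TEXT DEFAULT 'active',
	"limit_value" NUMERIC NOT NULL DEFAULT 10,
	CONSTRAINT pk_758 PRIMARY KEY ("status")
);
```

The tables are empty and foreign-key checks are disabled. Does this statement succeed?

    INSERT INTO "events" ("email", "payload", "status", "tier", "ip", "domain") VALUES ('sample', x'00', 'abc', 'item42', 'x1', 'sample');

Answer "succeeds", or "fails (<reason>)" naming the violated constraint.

NOT NULL columns: ip is supplied.
CHECK constraints: 'x1' satisfies (length(ip) <= 255); 'sample' satisfies (length(domain) <= 50).
No constraint is violated.

succeeds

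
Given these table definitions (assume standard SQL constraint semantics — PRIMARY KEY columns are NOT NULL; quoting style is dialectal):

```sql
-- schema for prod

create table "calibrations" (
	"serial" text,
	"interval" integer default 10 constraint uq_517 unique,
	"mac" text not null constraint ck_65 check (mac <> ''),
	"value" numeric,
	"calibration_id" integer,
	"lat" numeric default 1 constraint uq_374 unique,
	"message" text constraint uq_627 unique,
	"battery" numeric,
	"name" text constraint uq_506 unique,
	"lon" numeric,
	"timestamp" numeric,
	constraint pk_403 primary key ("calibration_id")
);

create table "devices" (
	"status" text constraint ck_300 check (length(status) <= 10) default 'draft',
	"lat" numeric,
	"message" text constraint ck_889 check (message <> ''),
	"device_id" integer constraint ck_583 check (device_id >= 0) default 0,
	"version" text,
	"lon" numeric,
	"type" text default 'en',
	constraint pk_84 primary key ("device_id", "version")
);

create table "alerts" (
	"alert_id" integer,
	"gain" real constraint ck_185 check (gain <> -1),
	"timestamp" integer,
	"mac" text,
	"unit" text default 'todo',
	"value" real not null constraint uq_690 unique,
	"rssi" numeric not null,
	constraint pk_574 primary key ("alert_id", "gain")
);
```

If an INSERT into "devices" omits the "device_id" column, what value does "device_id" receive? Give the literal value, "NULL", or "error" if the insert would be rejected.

device_id has an explicit DEFAULT 0.
When the column is omitted from an INSERT, that default is used.

0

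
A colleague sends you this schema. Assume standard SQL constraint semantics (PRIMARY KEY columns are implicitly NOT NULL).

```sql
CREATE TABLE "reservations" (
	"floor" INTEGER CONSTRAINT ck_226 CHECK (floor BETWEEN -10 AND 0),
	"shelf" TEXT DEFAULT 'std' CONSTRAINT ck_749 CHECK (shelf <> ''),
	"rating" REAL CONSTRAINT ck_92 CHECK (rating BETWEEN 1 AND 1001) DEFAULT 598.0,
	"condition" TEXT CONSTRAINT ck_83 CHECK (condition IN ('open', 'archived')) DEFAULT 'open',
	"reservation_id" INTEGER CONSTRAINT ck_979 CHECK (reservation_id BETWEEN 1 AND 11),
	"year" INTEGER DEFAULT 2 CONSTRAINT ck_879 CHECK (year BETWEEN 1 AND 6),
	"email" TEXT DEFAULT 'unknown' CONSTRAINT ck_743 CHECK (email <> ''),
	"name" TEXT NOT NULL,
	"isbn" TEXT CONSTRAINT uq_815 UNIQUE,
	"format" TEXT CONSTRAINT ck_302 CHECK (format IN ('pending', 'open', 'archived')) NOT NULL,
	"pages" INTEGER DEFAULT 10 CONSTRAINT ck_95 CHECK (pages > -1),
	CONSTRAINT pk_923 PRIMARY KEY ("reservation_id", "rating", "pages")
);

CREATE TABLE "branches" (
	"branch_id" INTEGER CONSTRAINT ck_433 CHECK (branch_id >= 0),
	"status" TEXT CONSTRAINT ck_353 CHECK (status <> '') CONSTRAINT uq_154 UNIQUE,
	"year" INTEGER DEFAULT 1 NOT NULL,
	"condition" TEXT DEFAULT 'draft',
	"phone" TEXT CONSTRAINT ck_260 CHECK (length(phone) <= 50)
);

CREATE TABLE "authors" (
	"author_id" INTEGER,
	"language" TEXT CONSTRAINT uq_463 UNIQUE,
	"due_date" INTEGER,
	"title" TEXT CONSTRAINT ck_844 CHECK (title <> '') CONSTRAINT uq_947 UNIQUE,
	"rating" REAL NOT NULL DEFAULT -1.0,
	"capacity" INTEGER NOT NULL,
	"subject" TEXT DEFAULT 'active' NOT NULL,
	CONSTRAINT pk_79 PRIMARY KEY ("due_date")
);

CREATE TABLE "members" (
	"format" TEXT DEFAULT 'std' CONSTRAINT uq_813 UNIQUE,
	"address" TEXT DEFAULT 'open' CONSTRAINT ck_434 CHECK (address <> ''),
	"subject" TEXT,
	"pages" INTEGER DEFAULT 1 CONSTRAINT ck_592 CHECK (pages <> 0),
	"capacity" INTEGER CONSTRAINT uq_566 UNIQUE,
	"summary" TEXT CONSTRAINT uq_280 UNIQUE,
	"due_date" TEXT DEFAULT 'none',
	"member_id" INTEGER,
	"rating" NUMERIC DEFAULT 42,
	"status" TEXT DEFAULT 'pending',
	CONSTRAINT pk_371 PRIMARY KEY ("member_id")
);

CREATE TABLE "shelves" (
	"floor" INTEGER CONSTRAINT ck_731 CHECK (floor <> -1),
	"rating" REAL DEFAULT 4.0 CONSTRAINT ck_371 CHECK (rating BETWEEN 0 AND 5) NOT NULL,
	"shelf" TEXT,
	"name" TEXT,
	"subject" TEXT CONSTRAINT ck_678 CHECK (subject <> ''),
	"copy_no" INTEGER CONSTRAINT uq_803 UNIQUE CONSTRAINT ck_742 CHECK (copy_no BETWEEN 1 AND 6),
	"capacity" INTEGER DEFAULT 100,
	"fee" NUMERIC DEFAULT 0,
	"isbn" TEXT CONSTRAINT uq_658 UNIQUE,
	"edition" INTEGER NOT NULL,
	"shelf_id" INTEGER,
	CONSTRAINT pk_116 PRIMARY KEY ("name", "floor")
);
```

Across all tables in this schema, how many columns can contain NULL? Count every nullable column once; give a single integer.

29

reservations: 6 nullable (floor, shelf, condition, year, email, isbn — PK (reservation_id, rating, pages) and explicit NOT NULL columns excluded).
branches: 4 nullable (branch_id, status, condition, phone — PK none and explicit NOT NULL columns excluded).
authors: 3 nullable (author_id, language, title — PK (due_date) and explicit NOT NULL columns excluded).
members: 9 nullable (format, address, subject, pages, capacity, summary, due_date, rating, status — PK (member_id) and explicit NOT NULL columns excluded).
shelves: 7 nullable (shelf, subject, copy_no, capacity, fee, isbn, shelf_id — PK (name, floor) and explicit NOT NULL columns excluded).
Total: 6 + 4 + 3 + 9 + 7 = 29.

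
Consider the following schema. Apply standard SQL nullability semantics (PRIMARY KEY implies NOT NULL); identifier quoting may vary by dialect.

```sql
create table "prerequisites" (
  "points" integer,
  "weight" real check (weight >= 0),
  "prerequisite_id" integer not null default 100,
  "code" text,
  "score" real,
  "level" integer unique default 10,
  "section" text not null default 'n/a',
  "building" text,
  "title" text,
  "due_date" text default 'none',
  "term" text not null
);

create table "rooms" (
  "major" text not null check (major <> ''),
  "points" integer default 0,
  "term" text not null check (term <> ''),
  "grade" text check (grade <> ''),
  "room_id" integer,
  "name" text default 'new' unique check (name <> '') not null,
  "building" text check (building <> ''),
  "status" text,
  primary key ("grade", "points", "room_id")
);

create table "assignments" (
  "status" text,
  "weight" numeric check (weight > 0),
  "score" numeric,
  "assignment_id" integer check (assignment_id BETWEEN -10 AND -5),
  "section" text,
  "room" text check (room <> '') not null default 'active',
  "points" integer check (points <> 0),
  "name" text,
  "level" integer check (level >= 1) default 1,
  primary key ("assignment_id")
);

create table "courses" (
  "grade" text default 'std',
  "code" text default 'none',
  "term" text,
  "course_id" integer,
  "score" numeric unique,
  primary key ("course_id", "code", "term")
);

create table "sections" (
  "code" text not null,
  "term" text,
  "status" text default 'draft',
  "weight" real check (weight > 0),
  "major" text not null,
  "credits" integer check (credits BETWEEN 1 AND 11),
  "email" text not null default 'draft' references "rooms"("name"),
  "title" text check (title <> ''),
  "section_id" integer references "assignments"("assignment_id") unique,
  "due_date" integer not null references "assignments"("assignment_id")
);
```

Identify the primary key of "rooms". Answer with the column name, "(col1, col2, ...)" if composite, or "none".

(grade, points, room_id)

A table-level PRIMARY KEY clause names 3 columns: grade, points, room_id.
This is a composite key — the combination is unique, not each column individually.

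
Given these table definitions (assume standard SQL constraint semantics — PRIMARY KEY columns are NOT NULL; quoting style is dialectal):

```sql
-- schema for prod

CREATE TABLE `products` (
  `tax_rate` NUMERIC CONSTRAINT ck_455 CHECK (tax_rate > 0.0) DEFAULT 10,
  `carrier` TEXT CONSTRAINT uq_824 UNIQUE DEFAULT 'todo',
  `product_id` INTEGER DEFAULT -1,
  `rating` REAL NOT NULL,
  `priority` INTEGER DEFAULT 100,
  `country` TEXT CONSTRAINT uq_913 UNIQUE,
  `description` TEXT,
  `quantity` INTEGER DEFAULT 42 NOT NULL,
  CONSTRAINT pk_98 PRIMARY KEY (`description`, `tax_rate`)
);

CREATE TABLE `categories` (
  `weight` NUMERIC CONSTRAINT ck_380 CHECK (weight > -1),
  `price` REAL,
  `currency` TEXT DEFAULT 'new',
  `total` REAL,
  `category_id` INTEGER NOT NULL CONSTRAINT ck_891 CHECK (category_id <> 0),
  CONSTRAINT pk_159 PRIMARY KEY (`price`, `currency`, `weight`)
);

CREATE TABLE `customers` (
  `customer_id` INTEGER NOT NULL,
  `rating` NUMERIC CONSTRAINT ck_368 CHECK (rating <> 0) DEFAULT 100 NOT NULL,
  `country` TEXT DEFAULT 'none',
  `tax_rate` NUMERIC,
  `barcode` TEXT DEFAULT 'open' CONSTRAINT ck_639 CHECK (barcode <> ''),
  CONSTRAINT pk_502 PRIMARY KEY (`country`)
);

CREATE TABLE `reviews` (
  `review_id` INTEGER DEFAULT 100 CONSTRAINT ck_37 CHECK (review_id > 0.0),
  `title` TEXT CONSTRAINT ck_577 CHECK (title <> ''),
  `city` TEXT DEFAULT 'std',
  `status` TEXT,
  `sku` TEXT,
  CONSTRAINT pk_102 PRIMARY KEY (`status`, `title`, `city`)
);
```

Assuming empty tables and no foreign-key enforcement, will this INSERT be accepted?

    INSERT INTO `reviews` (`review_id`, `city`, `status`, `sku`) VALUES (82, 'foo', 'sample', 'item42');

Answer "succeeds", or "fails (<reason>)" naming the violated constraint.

fails (NOT NULL on title)

title is omitted from the column list and has no DEFAULT, so it would receive NULL.
But title is part of the PRIMARY KEY (implied NOT NULL).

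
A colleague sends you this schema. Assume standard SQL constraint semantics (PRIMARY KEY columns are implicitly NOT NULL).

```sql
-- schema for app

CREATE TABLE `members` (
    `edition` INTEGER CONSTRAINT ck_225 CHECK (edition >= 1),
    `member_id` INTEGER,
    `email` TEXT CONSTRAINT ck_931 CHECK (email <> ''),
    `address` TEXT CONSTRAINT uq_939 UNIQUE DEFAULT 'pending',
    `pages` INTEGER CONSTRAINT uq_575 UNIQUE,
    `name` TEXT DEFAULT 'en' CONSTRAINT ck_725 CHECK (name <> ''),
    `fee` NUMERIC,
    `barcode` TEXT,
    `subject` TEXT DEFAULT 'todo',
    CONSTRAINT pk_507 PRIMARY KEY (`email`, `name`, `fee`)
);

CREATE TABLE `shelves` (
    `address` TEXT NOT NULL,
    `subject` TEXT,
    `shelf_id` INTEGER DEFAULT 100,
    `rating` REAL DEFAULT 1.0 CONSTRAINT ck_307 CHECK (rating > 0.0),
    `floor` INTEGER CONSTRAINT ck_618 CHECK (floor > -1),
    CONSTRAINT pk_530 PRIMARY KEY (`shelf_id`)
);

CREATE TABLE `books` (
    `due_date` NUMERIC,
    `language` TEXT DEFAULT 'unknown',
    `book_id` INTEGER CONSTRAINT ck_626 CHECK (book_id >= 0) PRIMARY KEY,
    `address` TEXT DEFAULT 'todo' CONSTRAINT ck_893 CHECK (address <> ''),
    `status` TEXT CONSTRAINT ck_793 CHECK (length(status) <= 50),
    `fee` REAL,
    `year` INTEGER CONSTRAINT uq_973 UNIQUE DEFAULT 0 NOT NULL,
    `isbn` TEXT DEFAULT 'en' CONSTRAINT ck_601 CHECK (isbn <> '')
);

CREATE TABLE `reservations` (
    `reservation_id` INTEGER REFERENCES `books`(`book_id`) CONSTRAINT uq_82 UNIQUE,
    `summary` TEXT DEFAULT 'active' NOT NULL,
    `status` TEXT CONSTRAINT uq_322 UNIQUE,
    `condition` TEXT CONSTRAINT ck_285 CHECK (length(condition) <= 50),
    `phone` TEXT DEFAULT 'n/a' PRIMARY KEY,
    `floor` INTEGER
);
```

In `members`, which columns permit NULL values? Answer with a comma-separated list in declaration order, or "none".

- edition: CHECK does not forbid NULL (a CHECK constraint passes when its expression is NULL) → nullable.
- member_id: no NOT NULL constraint applies → nullable.
- email: part of the PRIMARY KEY, which implies NOT NULL → not nullable.
- address: UNIQUE does not imply NOT NULL → nullable.
- pages: UNIQUE does not imply NOT NULL → nullable.
- name: part of the PRIMARY KEY, which implies NOT NULL → not nullable.
- fee: part of the PRIMARY KEY, which implies NOT NULL → not nullable.
- barcode: no NOT NULL constraint applies → nullable.
- subject: DEFAULT only fills an omitted column; an explicit NULL is still allowed → nullable.

edition, member_id, address, pages, barcode, subject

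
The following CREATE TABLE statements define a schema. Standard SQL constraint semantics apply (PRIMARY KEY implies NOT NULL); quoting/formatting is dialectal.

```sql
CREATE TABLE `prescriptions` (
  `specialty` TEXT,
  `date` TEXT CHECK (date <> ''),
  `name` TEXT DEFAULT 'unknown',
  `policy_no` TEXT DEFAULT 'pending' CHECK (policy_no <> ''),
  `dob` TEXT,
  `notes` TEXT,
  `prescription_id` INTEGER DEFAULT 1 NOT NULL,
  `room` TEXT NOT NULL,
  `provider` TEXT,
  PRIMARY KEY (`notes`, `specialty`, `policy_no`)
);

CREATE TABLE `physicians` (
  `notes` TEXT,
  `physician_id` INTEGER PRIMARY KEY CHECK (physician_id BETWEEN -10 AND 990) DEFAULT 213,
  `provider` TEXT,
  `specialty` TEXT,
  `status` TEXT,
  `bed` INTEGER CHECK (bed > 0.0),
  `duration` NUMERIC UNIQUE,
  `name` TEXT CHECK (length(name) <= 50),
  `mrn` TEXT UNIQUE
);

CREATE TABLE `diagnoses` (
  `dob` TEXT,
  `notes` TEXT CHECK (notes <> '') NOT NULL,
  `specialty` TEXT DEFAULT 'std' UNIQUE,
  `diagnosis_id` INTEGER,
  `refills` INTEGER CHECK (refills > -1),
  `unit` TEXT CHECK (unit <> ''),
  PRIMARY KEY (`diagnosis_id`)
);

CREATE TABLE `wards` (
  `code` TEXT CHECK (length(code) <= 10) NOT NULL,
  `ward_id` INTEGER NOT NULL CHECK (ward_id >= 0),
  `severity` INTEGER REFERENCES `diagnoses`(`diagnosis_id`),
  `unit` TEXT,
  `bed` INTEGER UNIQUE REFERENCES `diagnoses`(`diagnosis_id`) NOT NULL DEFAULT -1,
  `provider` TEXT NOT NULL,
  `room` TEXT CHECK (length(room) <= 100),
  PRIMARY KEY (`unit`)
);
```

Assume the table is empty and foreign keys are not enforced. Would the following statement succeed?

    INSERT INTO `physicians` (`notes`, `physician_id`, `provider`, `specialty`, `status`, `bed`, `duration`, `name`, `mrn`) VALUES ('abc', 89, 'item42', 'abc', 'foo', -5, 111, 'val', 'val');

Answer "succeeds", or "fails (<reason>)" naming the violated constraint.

The value -5 for bed violates CHECK (bed > 0.0).

fails (CHECK on bed)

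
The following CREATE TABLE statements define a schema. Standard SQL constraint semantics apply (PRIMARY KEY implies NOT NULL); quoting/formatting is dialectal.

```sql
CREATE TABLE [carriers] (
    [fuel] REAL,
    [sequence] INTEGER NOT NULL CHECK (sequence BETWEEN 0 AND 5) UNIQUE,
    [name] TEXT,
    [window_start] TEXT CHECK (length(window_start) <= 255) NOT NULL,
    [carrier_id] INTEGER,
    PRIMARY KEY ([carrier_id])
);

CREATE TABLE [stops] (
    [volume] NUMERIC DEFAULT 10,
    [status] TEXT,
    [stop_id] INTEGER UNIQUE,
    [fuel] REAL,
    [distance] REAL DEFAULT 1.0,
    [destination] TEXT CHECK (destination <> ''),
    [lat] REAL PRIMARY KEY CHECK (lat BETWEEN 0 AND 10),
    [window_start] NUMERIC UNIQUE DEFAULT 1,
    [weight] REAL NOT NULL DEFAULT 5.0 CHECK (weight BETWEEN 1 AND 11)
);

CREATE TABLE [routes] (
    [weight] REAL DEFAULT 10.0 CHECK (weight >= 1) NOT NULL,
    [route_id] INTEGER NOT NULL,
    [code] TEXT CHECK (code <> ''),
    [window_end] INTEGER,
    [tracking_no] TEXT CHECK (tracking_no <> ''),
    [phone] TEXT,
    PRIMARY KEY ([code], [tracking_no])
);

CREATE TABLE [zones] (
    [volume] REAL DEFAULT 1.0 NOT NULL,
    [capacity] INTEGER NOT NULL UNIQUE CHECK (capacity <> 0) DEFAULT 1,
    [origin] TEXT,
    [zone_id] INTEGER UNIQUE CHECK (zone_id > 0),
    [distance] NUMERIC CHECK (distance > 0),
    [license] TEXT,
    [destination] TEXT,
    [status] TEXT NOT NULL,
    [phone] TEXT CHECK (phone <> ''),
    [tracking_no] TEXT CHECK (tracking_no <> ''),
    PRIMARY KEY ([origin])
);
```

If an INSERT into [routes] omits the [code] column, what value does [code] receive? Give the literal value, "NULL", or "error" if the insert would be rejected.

code has no DEFAULT clause.
Omitting it would insert NULL, but it is part of the PRIMARY KEY, so the INSERT fails.

error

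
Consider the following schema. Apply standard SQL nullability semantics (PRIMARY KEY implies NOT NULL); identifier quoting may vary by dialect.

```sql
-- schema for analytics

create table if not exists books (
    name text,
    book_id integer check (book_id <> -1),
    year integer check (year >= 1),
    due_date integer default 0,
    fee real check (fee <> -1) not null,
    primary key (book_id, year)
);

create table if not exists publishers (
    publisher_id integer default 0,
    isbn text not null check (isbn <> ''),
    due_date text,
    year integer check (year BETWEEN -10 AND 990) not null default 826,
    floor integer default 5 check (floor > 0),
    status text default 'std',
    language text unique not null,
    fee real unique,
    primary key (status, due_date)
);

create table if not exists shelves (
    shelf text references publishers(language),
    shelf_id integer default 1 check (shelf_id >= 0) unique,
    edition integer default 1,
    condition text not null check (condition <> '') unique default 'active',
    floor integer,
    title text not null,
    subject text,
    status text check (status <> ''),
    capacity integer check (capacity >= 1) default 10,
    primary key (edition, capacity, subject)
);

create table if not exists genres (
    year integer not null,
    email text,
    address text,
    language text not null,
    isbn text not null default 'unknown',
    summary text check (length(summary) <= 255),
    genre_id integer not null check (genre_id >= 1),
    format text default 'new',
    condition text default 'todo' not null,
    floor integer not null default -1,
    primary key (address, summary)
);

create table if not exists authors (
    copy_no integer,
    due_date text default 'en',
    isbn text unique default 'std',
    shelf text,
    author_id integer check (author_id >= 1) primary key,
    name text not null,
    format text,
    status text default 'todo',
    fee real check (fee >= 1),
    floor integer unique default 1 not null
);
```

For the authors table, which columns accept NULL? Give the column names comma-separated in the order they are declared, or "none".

- copy_no: no NOT NULL constraint applies → nullable.
- due_date: DEFAULT only fills an omitted column; an explicit NULL is still allowed → nullable.
- isbn: UNIQUE does not imply NOT NULL → nullable.
- shelf: no NOT NULL constraint applies → nullable.
- author_id: part of the PRIMARY KEY, which implies NOT NULL → not nullable.
- name: declared NOT NULL → not nullable.
- format: no NOT NULL constraint applies → nullable.
- status: DEFAULT only fills an omitted column; an explicit NULL is still allowed → nullable.
- fee: CHECK does not forbid NULL (a CHECK constraint passes when its expression is NULL) → nullable.
- floor: declared NOT NULL → not nullable.

copy_no, due_date, isbn, shelf, format, status, fee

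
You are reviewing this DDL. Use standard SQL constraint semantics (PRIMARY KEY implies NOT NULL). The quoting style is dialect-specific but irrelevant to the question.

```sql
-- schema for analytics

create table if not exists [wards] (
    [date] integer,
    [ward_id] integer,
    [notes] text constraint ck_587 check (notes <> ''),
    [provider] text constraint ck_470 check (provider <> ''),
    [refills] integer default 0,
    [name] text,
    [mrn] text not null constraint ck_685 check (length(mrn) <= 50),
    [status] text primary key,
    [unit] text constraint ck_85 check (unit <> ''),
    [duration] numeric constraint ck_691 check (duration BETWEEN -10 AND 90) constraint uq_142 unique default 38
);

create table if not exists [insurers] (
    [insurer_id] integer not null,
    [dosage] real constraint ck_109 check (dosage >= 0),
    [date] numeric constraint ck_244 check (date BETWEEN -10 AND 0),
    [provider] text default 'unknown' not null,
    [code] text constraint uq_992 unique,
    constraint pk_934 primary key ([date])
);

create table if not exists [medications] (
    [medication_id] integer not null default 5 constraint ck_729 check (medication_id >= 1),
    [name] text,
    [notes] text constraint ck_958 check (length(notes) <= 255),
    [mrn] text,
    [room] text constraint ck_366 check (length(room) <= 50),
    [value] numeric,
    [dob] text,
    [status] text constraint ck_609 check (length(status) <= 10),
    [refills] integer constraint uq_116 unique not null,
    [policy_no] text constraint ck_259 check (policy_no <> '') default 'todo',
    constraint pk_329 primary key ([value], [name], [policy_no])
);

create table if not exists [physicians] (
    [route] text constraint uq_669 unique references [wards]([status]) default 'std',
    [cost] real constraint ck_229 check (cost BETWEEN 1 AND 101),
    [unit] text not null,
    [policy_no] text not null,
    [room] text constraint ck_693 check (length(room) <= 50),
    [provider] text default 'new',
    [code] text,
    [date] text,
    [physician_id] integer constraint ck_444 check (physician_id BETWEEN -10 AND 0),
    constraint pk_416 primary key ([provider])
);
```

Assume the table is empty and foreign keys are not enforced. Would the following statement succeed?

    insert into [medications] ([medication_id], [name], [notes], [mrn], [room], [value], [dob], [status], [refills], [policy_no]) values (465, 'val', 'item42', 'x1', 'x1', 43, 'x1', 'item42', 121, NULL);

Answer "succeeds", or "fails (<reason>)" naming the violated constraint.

fails (NOT NULL on policy_no)

policy_no is explicitly set to NULL, but policy_no is part of the PRIMARY KEY (implied NOT NULL).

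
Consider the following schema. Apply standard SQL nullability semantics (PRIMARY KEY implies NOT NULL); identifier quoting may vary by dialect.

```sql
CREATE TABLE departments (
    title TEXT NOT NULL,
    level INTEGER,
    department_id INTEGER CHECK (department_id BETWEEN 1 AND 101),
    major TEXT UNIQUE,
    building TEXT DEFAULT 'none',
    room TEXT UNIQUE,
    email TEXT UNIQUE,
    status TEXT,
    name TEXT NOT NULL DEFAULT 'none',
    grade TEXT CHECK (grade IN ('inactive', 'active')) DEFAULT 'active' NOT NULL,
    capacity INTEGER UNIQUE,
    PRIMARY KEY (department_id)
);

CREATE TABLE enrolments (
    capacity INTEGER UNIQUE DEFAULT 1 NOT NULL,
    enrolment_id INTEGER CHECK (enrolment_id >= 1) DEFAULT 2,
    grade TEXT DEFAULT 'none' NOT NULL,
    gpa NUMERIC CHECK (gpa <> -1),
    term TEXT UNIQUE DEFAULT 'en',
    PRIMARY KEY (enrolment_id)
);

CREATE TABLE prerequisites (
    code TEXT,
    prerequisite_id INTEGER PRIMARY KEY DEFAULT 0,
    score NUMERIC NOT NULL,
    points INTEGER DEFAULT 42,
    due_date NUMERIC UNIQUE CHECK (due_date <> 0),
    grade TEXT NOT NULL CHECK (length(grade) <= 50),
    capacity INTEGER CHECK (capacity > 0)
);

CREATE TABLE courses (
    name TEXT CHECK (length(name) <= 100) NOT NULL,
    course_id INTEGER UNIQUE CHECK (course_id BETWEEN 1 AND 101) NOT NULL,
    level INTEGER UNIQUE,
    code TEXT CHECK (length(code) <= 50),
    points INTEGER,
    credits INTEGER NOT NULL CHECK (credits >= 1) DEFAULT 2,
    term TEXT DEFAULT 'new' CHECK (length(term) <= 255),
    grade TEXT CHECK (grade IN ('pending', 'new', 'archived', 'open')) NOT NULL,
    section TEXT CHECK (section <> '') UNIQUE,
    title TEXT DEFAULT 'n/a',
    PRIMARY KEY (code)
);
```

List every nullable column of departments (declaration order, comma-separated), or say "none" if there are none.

level, major, building, room, email, status, capacity

- title: declared NOT NULL → not nullable.
- level: no NOT NULL constraint applies → nullable.
- department_id: part of the PRIMARY KEY, which implies NOT NULL → not nullable.
- major: UNIQUE does not imply NOT NULL → nullable.
- building: DEFAULT only fills an omitted column; an explicit NULL is still allowed → nullable.
- room: UNIQUE does not imply NOT NULL → nullable.
- email: UNIQUE does not imply NOT NULL → nullable.
- status: no NOT NULL constraint applies → nullable.
- name: declared NOT NULL → not nullable.
- grade: declared NOT NULL → not nullable.
- capacity: UNIQUE does not imply NOT NULL → nullable.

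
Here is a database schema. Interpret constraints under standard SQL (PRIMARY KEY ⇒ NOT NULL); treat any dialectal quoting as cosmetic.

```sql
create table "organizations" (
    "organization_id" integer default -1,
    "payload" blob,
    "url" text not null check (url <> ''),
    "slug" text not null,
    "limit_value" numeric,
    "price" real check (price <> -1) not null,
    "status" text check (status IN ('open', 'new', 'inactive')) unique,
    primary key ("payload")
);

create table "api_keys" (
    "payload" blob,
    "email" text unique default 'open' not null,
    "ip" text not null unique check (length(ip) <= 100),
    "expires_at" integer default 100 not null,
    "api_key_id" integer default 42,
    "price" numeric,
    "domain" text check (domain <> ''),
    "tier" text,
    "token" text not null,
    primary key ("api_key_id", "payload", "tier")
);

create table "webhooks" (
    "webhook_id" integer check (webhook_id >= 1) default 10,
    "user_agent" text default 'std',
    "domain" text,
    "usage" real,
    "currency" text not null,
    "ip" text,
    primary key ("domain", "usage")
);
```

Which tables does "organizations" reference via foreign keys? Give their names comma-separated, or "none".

No column in organizations has a REFERENCES clause.

none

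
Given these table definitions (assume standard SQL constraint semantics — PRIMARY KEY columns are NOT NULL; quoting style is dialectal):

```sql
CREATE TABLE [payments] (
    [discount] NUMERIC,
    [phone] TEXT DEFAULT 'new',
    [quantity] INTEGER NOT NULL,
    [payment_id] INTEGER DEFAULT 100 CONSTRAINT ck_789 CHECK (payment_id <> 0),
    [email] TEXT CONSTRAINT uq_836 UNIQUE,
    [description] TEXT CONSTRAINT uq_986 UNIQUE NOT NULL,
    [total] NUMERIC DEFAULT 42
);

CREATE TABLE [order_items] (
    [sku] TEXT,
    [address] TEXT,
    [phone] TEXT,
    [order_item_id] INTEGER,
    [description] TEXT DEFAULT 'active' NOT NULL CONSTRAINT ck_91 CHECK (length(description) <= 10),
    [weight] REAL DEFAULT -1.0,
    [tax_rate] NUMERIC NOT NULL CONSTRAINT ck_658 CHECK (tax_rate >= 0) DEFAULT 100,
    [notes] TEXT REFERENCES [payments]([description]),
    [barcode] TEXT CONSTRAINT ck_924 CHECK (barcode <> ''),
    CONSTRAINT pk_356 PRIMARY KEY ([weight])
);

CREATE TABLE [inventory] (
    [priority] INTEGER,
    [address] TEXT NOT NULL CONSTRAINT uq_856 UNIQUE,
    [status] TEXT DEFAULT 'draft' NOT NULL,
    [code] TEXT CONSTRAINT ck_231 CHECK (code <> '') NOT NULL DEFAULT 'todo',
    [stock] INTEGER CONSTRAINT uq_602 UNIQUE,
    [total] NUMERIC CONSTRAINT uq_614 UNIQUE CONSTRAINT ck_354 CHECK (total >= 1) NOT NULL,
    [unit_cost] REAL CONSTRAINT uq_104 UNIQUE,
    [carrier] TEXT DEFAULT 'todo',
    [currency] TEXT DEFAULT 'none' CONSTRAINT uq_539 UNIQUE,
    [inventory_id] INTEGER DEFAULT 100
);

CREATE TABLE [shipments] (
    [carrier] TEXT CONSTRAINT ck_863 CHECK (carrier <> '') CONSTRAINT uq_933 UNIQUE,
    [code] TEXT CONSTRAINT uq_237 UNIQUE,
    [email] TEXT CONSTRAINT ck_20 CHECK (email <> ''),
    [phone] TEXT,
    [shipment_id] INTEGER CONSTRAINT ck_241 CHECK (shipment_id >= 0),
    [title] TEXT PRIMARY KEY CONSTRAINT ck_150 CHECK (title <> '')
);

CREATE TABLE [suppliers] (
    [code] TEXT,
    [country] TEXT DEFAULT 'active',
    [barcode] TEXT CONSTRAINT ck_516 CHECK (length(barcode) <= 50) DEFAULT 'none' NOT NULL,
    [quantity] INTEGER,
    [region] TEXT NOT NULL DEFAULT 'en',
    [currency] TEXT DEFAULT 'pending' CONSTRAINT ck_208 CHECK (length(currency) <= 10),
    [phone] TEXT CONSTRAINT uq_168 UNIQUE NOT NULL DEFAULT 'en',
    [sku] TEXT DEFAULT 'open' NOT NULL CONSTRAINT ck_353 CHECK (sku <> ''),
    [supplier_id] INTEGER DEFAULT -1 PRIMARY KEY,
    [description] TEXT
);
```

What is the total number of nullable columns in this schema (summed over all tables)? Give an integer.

27

payments: 5 nullable (discount, phone, payment_id, email, total — PK none and explicit NOT NULL columns excluded).
order_items: 6 nullable (sku, address, phone, order_item_id, notes, barcode — PK (weight) and explicit NOT NULL columns excluded).
inventory: 6 nullable (priority, stock, unit_cost, carrier, currency, inventory_id — PK none and explicit NOT NULL columns excluded).
shipments: 5 nullable (carrier, code, email, phone, shipment_id — PK (title) and explicit NOT NULL columns excluded).
suppliers: 5 nullable (code, country, quantity, currency, description — PK (supplier_id) and explicit NOT NULL columns excluded).
Total: 5 + 6 + 6 + 5 + 5 = 27.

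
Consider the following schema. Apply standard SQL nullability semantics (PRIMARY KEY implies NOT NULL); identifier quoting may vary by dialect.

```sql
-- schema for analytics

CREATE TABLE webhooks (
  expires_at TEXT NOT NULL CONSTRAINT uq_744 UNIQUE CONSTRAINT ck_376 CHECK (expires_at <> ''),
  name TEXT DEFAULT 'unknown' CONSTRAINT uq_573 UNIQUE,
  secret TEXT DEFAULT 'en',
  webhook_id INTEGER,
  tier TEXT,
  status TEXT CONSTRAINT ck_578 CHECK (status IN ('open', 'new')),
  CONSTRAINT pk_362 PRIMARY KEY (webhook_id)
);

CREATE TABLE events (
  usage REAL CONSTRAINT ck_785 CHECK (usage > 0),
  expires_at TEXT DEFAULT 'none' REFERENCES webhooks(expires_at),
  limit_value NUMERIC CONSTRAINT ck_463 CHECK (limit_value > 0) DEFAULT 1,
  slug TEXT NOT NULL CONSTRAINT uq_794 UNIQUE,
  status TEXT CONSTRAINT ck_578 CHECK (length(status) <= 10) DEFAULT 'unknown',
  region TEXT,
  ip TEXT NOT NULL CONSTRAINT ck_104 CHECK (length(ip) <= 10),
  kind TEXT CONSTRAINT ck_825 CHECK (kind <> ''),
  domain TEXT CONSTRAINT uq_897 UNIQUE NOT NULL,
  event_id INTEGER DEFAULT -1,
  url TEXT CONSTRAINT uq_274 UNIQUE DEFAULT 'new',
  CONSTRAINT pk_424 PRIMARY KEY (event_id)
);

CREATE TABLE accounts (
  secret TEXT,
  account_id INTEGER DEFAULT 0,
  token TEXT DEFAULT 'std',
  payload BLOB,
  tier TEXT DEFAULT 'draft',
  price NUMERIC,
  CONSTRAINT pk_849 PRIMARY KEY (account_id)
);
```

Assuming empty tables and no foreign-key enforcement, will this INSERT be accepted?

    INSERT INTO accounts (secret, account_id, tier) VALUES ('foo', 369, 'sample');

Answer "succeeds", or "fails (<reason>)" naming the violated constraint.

succeeds

NOT NULL columns: account_id is supplied.
No constraint is violated.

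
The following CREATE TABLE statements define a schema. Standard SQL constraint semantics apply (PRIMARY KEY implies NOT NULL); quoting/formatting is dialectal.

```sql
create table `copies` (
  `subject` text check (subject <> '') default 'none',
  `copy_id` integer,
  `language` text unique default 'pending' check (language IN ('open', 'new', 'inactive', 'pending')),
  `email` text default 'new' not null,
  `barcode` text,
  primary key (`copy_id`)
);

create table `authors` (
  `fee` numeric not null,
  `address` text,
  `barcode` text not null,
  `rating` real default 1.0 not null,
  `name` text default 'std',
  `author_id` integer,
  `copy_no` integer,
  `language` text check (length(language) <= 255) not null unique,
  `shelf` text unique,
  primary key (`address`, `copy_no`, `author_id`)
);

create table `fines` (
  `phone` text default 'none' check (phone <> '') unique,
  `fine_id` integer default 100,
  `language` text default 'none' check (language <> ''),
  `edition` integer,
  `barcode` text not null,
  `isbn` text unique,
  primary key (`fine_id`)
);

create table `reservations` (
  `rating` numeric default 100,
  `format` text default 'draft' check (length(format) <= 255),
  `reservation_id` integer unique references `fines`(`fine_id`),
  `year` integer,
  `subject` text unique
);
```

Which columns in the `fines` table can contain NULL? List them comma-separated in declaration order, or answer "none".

- phone: CHECK does not forbid NULL (a CHECK constraint passes when its expression is NULL) → nullable.
- fine_id: part of the PRIMARY KEY, which implies NOT NULL → not nullable.
- language: CHECK does not forbid NULL (a CHECK constraint passes when its expression is NULL) → nullable.
- edition: no NOT NULL constraint applies → nullable.
- barcode: declared NOT NULL → not nullable.
- isbn: UNIQUE does not imply NOT NULL → nullable.

phone, language, edition, isbn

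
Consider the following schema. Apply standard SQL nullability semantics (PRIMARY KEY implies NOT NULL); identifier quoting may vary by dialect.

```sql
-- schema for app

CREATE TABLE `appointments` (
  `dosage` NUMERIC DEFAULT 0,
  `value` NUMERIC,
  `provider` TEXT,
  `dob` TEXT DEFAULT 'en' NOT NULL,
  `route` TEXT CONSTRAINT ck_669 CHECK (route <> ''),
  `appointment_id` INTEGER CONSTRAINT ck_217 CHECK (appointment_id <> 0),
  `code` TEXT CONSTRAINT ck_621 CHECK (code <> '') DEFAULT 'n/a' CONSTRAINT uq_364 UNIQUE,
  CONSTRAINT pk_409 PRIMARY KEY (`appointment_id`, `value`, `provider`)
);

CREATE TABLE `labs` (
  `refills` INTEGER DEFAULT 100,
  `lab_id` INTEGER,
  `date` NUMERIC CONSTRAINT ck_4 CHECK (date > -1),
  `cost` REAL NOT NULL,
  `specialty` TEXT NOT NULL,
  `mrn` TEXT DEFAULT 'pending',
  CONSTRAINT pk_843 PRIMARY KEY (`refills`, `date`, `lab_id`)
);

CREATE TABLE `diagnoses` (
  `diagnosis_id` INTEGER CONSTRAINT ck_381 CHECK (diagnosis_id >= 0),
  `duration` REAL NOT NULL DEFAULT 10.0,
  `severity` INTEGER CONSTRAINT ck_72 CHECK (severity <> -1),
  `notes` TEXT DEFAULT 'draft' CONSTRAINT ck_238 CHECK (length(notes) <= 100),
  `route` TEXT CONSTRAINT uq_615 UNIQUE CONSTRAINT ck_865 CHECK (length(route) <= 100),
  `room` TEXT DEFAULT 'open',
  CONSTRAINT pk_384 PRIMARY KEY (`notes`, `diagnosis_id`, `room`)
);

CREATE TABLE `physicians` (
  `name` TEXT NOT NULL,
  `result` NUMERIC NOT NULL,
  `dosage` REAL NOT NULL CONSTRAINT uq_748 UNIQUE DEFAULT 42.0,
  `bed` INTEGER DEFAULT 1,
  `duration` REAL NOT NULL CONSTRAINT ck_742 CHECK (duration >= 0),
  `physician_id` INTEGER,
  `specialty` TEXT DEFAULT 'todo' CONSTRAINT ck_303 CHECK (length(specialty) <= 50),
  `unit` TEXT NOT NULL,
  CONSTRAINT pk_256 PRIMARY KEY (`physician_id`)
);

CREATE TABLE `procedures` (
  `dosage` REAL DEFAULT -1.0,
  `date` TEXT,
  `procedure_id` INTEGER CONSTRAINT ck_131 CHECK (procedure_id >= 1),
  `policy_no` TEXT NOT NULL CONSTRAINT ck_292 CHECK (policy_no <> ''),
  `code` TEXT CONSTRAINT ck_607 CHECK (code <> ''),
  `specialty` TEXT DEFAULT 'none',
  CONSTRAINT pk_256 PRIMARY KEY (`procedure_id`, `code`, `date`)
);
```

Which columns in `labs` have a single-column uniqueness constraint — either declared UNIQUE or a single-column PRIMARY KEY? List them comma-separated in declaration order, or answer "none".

none

- refills: part of a composite PRIMARY KEY — only the tuple is unique, not this column on its own.
- lab_id: part of a composite PRIMARY KEY — only the tuple is unique, not this column on its own.
- date: part of a composite PRIMARY KEY — only the tuple is unique, not this column on its own.
- cost: no UNIQUE or single-column PK constraint.
- specialty: no UNIQUE or single-column PK constraint.
- mrn: no UNIQUE or single-column PK constraint.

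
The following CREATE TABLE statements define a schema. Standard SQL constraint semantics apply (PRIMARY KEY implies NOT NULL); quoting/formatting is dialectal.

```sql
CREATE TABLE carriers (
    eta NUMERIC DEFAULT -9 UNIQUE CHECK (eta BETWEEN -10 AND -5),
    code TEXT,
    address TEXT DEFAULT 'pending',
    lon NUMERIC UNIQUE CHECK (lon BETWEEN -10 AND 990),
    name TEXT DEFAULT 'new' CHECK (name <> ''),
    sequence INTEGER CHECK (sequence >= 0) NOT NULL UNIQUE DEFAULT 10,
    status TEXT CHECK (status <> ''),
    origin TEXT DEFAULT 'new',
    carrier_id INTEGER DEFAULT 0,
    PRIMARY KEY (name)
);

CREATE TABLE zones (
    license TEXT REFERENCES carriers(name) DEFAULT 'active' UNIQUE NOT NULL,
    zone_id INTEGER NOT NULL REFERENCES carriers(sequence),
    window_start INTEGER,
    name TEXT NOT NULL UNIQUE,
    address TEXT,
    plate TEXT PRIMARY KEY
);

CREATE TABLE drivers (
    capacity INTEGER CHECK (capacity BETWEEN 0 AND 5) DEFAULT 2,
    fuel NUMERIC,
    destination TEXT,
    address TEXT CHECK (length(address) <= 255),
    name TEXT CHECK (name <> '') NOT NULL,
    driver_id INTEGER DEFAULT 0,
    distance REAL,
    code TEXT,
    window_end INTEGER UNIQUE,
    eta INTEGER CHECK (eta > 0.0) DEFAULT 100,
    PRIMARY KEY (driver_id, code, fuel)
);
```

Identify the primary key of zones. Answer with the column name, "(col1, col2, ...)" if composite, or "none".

plate is declared PRIMARY KEY inline on the column.

plate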